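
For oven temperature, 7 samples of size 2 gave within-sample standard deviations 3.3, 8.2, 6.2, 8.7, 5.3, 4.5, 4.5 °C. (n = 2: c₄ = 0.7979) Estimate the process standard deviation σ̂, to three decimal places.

s̄ = (3.3 + 8.2 + 6.2 + 8.7 + 5.3 + 4.5 + 4.5) / 7 = 5.8143
σ̂ = s̄ / c₄ = 5.8143 / 0.7979 = 7.2870

7.287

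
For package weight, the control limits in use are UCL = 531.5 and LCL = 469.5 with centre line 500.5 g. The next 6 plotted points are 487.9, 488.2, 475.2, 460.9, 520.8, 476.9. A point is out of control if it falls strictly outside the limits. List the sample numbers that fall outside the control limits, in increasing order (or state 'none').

4

Compare each point to [469.5, 531.5]: sample 4 = 460.9 < LCL.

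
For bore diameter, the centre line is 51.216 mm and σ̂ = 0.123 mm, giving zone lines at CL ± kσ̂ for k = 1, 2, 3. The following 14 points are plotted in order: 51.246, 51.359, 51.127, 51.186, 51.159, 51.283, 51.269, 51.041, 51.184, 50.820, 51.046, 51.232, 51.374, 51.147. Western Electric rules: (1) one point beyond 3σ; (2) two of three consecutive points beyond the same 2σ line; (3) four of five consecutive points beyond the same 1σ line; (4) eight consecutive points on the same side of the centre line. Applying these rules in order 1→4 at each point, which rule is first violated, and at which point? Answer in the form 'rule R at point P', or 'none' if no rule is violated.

rule 1 at point 10

Zone of each point (C = within 1σ̂, B = 1σ̂–2σ̂, A = 2σ̂–3σ̂, * = beyond 3σ̂; sign = side of CL): 1:+C, 2:+B, 3:-C, 4:-C, 5:-C, 6:+C, 7:+C, 8:-B, 9:-C, 10:-*, 11:-B, 12:+C, 13:+B, 14:-C
Rule 1 (one point beyond the 3σ limits) is satisfied at point 10.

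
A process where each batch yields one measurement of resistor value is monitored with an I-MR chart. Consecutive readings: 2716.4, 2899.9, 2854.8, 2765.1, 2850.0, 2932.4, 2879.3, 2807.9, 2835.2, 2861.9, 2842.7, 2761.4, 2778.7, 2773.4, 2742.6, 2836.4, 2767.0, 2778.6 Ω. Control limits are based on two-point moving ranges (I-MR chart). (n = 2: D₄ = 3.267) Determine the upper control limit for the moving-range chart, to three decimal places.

Moving ranges: 183.5, 45.1, 89.7, 84.9, 82.4, 53.1, 71.4, 27.3, 26.7, 19.2, 81.3, 17.3, 5.3, 30.8, 93.8, 69.4, 11.6; M̄R̄ = 992.8000 / 17 = 58.4000
UCL_MR = D₄·M̄R̄ = 3.267 × 58.4000 = 190.7928

190.793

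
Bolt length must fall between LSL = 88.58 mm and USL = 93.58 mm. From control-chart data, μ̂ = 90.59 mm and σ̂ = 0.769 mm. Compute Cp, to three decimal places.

Cp = (USL − LSL) / (6σ̂) = (93.58 − 88.58) / (6 × 0.769) = 5.0000 / 4.6140 = 1.0837

1.084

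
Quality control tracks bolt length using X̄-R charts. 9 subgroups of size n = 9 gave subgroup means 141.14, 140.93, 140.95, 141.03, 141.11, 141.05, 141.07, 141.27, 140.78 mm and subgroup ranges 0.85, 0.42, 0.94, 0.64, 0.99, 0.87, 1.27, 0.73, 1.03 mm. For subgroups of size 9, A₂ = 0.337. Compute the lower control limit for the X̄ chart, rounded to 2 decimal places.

140.75

X̄̄ = (141.14 + 140.93 + 140.95 + 141.03 + 141.11 + 141.05 + 141.07 + 141.27 + 140.78) / 9 = 1269.3300 / 9 = 141.0367
R̄ = (0.85 + 0.42 + 0.94 + 0.64 + 0.99 + 0.87 + 1.27 + 0.73 + 1.03) / 9 = 7.7400 / 9 = 0.8600
LCL = X̄̄ − A₂·R̄ = 141.0367 − 0.337 × 0.8600 = 140.7468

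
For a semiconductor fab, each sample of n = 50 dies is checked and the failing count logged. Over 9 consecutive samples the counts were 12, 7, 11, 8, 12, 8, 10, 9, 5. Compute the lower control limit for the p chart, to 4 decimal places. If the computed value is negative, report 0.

0.0184

p̄ = Σdᵢ / (k·n) = 82 / (9 × 50) = 0.18222
LCL = p̄ − 3·√(p̄(1−p̄)/n) = 0.18222 − 3 × 0.05459 = 0.01844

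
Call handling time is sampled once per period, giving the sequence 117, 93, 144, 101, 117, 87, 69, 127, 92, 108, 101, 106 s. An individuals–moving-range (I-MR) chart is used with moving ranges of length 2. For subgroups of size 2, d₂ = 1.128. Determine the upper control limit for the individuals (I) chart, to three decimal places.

X̄ = (117 + 93 + 144 + 101 + 117 + 87 + 69 + 127 + 92 + 108 + 101 + 106) / 12 = 105.1667
Moving ranges: 24, 51, 43, 16, 30, 18, 58, 35, 16, 7, 5; M̄R̄ = 303.0000 / 11 = 27.5455
UCL = X̄ + 3·M̄R̄/d₂ = 105.1667 + 3 × 27.5455 / 1.128 = 178.4259

178.426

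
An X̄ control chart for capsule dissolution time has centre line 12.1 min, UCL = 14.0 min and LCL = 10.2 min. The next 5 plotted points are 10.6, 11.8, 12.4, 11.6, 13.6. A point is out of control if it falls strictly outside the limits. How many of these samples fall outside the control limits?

All 5 points lie within [10.2, 14.0].

0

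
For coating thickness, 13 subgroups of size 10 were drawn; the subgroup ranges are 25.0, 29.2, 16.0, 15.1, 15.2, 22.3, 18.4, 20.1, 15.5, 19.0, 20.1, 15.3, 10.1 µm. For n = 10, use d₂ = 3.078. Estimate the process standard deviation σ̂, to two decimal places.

R̄ = (25.0 + 29.2 + 16.0 + 15.1 + 15.2 + 22.3 + 18.4 + 20.1 + 15.5 + 19.0 + 20.1 + 15.3 + 10.1) / 13 = 18.5615
σ̂ = R̄ / d₂ = 18.5615 / 3.078 = 6.0304

6.03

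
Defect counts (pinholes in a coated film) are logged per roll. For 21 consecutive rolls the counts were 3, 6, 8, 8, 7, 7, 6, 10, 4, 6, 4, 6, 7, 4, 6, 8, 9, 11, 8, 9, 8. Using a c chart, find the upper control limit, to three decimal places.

14.788

c̄ = (3 + 6 + 8 + 8 + 7 + 7 + 6 + 10 + 4 + 6 + 4 + 6 + 7 + 4 + 6 + 8 + 9 + 11 + 8 + 9 + 8) / 21 = 145 / 21 = 6.9048
UCL = c̄ + 3√c̄ = 6.9048 + 3 × √6.9048 = 6.9048 + 3 × 2.6277 = 14.7878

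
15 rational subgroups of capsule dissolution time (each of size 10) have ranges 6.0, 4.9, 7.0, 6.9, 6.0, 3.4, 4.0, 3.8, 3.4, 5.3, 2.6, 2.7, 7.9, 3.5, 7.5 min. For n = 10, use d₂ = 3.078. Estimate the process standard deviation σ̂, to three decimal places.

R̄ = (6.0 + 4.9 + 7.0 + 6.9 + 6.0 + 3.4 + 4.0 + 3.8 + 3.4 + 5.3 + 2.6 + 2.7 + 7.9 + 3.5 + 7.5) / 15 = 4.9933
σ̂ = R̄ / d₂ = 4.9933 / 3.078 = 1.6223

1.622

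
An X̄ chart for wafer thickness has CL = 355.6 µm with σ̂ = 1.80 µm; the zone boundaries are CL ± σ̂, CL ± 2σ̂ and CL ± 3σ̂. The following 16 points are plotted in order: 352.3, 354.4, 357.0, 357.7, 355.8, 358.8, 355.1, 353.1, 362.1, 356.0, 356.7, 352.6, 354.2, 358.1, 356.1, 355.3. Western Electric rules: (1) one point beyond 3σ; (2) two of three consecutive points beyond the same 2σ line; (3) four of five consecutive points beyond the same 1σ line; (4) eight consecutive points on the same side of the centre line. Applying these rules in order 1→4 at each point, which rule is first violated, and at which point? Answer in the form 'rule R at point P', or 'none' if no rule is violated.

Zone of each point (C = within 1σ̂, B = 1σ̂–2σ̂, A = 2σ̂–3σ̂, * = beyond 3σ̂; sign = side of CL): 1:-B, 2:-C, 3:+C, 4:+B, 5:+C, 6:+B, 7:-C, 8:-B, 9:+*, 10:+C, 11:+C, 12:-B, 13:-C, 14:+B, 15:+C, 16:-C
Rule 1 (one point beyond the 3σ limits) is satisfied at point 9.

rule 1 at point 9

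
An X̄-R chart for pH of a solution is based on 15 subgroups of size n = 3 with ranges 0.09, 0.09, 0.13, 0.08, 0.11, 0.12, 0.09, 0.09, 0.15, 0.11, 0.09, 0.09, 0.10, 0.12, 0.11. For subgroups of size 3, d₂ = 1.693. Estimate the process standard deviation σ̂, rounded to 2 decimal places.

0.06

R̄ = (0.09 + 0.09 + 0.13 + 0.08 + 0.11 + 0.12 + 0.09 + 0.09 + 0.15 + 0.11 + 0.09 + 0.09 + 0.10 + 0.12 + 0.11) / 15 = 0.1047
σ̂ = R̄ / d₂ = 0.1047 / 1.693 = 0.0618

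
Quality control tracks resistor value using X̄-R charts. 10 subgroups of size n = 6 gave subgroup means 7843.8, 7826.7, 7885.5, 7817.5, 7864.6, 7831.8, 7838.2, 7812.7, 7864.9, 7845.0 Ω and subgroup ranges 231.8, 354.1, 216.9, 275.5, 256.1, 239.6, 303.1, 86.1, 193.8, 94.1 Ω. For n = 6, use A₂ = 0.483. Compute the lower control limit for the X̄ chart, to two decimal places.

7734.34

X̄̄ = (7843.8 + 7826.7 + 7885.5 + 7817.5 + 7864.6 + 7831.8 + 7838.2 + 7812.7 + 7864.9 + 7845.0) / 10 = 78430.7000 / 10 = 7843.0700
R̄ = (231.8 + 354.1 + 216.9 + 275.5 + 256.1 + 239.6 + 303.1 + 86.1 + 193.8 + 94.1) / 10 = 2251.1000 / 10 = 225.1100
LCL = X̄̄ − A₂·R̄ = 7843.0700 − 0.483 × 225.1100 = 7734.3419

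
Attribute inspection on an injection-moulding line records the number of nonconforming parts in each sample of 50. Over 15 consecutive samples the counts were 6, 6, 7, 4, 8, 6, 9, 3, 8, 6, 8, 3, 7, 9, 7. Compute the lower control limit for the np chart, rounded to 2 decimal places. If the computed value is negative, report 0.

p̄ = Σdᵢ / (k·n) = 97 / (15 × 50) = 0.12933
LCL = np̄ − 3·√(np̄(1−p̄)) = 6.4667 − 3 × 2.3728 = -0.6518 → 0 (negative, so LCL = 0)

0.00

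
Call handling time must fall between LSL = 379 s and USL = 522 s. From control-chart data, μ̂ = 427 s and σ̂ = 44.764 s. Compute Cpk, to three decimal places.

0.357

Cpu = (USL − μ̂) / (3σ̂) = (522 − 427) / (3 × 44.764) = 0.7074; Cpl = (μ̂ − LSL) / (3σ̂) = (427 − 379) / (3 × 44.764) = 0.3574; Cpk = min(Cpu, Cpl) = 0.3574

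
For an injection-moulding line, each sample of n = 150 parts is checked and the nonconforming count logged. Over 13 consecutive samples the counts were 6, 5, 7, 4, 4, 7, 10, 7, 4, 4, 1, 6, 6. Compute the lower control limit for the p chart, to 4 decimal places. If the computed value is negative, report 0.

0.0000

p̄ = Σdᵢ / (k·n) = 71 / (13 × 150) = 0.03641
LCL = p̄ − 3·√(p̄(1−p̄)/n) = 0.03641 − 3 × 0.01529 = -0.00947 → 0 (negative, so LCL = 0)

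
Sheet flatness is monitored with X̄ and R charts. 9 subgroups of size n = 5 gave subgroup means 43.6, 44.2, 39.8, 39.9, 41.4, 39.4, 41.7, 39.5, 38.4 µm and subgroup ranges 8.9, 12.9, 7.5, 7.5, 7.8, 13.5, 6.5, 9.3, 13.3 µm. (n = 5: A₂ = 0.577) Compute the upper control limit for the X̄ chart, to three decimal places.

46.468

X̄̄ = (43.6 + 44.2 + 39.8 + 39.9 + 41.4 + 39.4 + 41.7 + 39.5 + 38.4) / 9 = 367.9000 / 9 = 40.8778
R̄ = (8.9 + 12.9 + 7.5 + 7.5 + 7.8 + 13.5 + 6.5 + 9.3 + 13.3) / 9 = 87.2000 / 9 = 9.6889
UCL = X̄̄ + A₂·R̄ = 40.8778 + 0.577 × 9.6889 = 46.4683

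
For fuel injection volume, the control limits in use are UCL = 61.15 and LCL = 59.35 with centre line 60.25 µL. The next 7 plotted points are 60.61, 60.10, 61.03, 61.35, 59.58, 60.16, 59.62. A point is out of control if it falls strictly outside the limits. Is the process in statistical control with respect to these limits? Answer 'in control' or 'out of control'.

out of control

Compare each point to [59.35, 61.15]: sample 4 = 61.35 > UCL.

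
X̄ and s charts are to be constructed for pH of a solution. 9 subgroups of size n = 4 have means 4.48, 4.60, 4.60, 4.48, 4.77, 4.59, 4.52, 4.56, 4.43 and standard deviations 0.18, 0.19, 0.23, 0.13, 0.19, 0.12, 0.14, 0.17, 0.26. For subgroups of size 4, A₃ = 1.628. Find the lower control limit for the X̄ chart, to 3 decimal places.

4.268

X̄̄ = (4.48 + 4.60 + 4.60 + 4.48 + 4.77 + 4.59 + 4.52 + 4.56 + 4.43) / 9 = 4.5589
s̄ = (0.18 + 0.19 + 0.23 + 0.13 + 0.19 + 0.12 + 0.14 + 0.17 + 0.26) / 9 = 0.1789
LCL = X̄̄ − A₃·s̄ = 4.5589 − 1.628 × 0.1789 = 4.2677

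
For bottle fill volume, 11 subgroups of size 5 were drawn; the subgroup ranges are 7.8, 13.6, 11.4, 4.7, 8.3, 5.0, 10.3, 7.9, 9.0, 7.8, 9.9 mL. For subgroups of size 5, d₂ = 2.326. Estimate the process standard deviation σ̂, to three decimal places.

R̄ = (7.8 + 13.6 + 11.4 + 4.7 + 8.3 + 5.0 + 10.3 + 7.9 + 9.0 + 7.8 + 9.9) / 11 = 8.7000
σ̂ = R̄ / d₂ = 8.7000 / 2.326 = 3.7403

3.740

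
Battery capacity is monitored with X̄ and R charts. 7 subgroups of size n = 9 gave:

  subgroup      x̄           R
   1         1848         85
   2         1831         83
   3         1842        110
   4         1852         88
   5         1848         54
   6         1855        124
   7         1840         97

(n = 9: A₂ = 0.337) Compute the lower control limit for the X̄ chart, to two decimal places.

1814.28

X̄̄ = (1848 + 1831 + 1842 + 1852 + 1848 + 1855 + 1840) / 7 = 12916.0000 / 7 = 1845.1429
R̄ = (85 + 83 + 110 + 88 + 54 + 124 + 97) / 7 = 641.0000 / 7 = 91.5714
LCL = X̄̄ − A₂·R̄ = 1845.1429 − 0.337 × 91.5714 = 1814.2833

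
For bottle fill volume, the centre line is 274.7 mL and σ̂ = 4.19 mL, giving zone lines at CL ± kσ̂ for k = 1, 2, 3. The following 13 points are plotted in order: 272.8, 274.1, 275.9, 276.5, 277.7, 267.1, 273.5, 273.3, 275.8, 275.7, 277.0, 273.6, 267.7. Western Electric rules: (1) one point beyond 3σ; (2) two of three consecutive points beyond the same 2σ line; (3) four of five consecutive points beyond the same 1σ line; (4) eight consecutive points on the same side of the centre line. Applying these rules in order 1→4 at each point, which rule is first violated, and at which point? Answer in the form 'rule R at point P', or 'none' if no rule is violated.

none

Zone of each point (C = within 1σ̂, B = 1σ̂–2σ̂, A = 2σ̂–3σ̂, * = beyond 3σ̂; sign = side of CL): 1:-C, 2:-C, 3:+C, 4:+C, 5:+C, 6:-B, 7:-C, 8:-C, 9:+C, 10:+C, 11:+C, 12:-C, 13:-B
No rule fires across all 13 points.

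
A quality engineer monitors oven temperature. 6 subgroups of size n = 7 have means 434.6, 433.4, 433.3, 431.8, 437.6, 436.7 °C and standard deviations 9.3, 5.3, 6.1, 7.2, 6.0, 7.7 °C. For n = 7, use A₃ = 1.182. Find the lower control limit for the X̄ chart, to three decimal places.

426.371

X̄̄ = (434.6 + 433.4 + 433.3 + 431.8 + 437.6 + 436.7) / 6 = 434.5667
s̄ = (9.3 + 5.3 + 6.1 + 7.2 + 6.0 + 7.7) / 6 = 6.9333
LCL = X̄̄ − A₃·s̄ = 434.5667 − 1.182 × 6.9333 = 426.3715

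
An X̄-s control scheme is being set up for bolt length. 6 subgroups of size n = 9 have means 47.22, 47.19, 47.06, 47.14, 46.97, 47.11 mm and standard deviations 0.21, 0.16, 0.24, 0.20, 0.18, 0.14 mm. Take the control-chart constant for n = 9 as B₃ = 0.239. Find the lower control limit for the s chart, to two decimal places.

0.05

s̄ = (0.21 + 0.16 + 0.24 + 0.20 + 0.18 + 0.14) / 6 = 0.1883
LCL_s = B₃·s̄ = 0.239 × 0.1883 = 0.0450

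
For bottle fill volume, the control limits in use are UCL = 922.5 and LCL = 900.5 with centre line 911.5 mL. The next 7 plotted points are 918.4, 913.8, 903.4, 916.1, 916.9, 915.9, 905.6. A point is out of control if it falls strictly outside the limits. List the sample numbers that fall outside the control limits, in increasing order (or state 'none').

none

All 7 points lie within [900.5, 922.5].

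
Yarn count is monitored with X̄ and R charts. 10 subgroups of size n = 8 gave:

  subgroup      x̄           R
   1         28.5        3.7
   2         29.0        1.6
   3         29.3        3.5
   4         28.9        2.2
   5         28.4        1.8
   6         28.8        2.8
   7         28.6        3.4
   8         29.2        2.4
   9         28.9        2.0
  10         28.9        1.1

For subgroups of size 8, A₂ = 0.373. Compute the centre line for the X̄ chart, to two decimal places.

X̄̄ = (28.5 + 29.0 + 29.3 + 28.9 + 28.4 + 28.8 + 28.6 + 29.2 + 28.9 + 28.9) / 10 = 288.5000 / 10 = 28.8500
CL = X̄̄ = 28.8500

28.85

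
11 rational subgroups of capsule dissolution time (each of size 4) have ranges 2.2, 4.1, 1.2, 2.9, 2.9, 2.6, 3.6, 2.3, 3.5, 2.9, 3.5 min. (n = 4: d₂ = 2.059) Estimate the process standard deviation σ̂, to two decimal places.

R̄ = (2.2 + 4.1 + 1.2 + 2.9 + 2.9 + 2.6 + 3.6 + 2.3 + 3.5 + 2.9 + 3.5) / 11 = 2.8818
σ̂ = R̄ / d₂ = 2.8818 / 2.059 = 1.3996

1.40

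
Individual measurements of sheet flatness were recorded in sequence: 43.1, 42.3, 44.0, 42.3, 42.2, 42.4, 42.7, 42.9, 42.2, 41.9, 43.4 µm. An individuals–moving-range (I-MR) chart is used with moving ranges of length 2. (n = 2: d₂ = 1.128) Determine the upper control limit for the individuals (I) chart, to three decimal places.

X̄ = (43.1 + 42.3 + 44.0 + 42.3 + 42.2 + 42.4 + 42.7 + 42.9 + 42.2 + 41.9 + 43.4) / 11 = 42.6727
Moving ranges: 0.8, 1.7, 1.7, 0.1, 0.2, 0.3, 0.2, 0.7, 0.3, 1.5; M̄R̄ = 7.5000 / 10 = 0.7500
UCL = X̄ + 3·M̄R̄/d₂ = 42.6727 + 3 × 0.7500 / 1.128 = 44.6674

44.667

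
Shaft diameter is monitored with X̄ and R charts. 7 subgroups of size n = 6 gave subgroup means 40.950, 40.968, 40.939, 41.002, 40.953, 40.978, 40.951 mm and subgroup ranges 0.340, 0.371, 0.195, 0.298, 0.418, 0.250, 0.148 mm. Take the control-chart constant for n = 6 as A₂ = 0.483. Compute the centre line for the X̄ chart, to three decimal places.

X̄̄ = (40.950 + 40.968 + 40.939 + 41.002 + 40.953 + 40.978 + 40.951) / 7 = 286.7410 / 7 = 40.9630
CL = X̄̄ = 40.9630

40.963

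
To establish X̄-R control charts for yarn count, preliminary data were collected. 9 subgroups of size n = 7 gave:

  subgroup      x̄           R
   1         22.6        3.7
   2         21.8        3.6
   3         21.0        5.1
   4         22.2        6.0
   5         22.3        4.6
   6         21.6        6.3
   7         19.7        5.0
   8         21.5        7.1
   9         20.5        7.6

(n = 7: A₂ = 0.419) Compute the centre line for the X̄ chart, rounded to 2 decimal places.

21.47

X̄̄ = (22.6 + 21.8 + 21.0 + 22.2 + 22.3 + 21.6 + 19.7 + 21.5 + 20.5) / 9 = 193.2000 / 9 = 21.4667
CL = X̄̄ = 21.4667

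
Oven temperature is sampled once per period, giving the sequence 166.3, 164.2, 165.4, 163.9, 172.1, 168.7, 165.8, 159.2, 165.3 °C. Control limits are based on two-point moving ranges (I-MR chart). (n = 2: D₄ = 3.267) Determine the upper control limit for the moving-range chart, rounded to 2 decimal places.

Moving ranges: 2.1, 1.2, 1.5, 8.2, 3.4, 2.9, 6.6, 6.1; M̄R̄ = 32.0000 / 8 = 4.0000
UCL_MR = D₄·M̄R̄ = 3.267 × 4.0000 = 13.0680

13.07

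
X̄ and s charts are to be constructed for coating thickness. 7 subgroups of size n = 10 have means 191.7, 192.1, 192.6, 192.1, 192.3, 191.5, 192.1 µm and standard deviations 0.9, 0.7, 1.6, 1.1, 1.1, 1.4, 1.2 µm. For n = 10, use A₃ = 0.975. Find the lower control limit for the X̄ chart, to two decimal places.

190.94

X̄̄ = (191.7 + 192.1 + 192.6 + 192.1 + 192.3 + 191.5 + 192.1) / 7 = 192.0571
s̄ = (0.9 + 0.7 + 1.6 + 1.1 + 1.1 + 1.4 + 1.2) / 7 = 1.1429
LCL = X̄̄ − A₃·s̄ = 192.0571 − 0.975 × 1.1429 = 190.9429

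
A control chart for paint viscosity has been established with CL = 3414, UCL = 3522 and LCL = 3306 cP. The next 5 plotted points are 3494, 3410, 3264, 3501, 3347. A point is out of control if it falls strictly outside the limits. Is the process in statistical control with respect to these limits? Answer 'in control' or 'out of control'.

out of control

Compare each point to [3306, 3522]: sample 3 = 3264 < LCL.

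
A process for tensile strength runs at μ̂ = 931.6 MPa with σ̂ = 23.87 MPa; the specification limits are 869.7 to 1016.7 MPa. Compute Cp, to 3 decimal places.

Cp = (USL − LSL) / (6σ̂) = (1016.7 − 869.7) / (6 × 23.87) = 147.0000 / 143.2200 = 1.0264

1.026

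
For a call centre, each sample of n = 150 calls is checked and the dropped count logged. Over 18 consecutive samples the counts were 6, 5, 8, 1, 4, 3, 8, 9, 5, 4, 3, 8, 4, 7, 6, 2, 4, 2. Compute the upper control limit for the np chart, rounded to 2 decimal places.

p̄ = Σdᵢ / (k·n) = 89 / (18 × 150) = 0.03296
UCL = np̄ + 3·√(np̄(1−p̄)) = 4.9444 + 3 × √(4.9444×0.96704) = 4.9444 + 3 × 2.1867 = 11.5044

11.50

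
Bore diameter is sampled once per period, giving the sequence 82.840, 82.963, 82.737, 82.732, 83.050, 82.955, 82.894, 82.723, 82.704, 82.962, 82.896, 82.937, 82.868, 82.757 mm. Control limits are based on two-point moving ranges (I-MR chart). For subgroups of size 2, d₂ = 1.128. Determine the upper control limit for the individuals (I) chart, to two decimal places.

X̄ = (82.840 + 82.963 + 82.737 + 82.732 + 83.050 + 82.955 + 82.894 + 82.723 + 82.704 + 82.962 + 82.896 + 82.937 + 82.868 + 82.757) / 14 = 82.8584
Moving ranges: 0.123, 0.226, 0.005, 0.318, 0.095, 0.061, 0.171, 0.019, 0.258, 0.066, 0.041, 0.069, 0.111; M̄R̄ = 1.5630 / 13 = 0.1202
UCL = X̄ + 3·M̄R̄/d₂ = 82.8584 + 3 × 0.1202 / 1.128 = 83.1782

83.18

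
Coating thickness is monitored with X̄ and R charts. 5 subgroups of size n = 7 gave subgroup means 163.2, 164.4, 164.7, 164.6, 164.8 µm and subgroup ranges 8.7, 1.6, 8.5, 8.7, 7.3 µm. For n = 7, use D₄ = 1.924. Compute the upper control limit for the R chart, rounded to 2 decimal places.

13.39

R̄ = (8.7 + 1.6 + 8.5 + 8.7 + 7.3) / 5 = 34.8000 / 5 = 6.9600
UCL_R = D₄·R̄ = 1.924 × 6.9600 = 13.3910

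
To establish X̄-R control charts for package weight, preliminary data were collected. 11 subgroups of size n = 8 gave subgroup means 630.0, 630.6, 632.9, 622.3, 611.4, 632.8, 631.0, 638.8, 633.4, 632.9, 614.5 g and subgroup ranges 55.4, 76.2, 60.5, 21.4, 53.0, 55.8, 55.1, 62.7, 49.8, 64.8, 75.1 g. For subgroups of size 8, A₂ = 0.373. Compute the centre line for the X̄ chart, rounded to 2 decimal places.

628.24

X̄̄ = (630.0 + 630.6 + 632.9 + 622.3 + 611.4 + 632.8 + 631.0 + 638.8 + 633.4 + 632.9 + 614.5) / 11 = 6910.6000 / 11 = 628.2364
CL = X̄̄ = 628.2364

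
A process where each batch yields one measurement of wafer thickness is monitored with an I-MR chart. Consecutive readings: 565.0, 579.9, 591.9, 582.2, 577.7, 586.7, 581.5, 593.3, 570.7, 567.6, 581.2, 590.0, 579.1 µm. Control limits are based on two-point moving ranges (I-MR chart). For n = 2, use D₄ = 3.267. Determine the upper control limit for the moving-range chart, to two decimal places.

Moving ranges: 14.9, 12.0, 9.7, 4.5, 9.0, 5.2, 11.8, 22.6, 3.1, 13.6, 8.8, 10.9; M̄R̄ = 126.1000 / 12 = 10.5083
UCL_MR = D₄·M̄R̄ = 3.267 × 10.5083 = 34.3307

34.33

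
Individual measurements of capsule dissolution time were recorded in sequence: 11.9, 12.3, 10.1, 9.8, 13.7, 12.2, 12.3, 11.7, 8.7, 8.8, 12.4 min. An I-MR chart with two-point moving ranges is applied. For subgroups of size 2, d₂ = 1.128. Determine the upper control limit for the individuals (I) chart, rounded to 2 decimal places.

X̄ = (11.9 + 12.3 + 10.1 + 9.8 + 13.7 + 12.2 + 12.3 + 11.7 + 8.7 + 8.8 + 12.4) / 11 = 11.2636
Moving ranges: 0.4, 2.2, 0.3, 3.9, 1.5, 0.1, 0.6, 3.0, 0.1, 3.6; M̄R̄ = 15.7000 / 10 = 1.5700
UCL = X̄ + 3·M̄R̄/d₂ = 11.2636 + 3 × 1.5700 / 1.128 = 15.4392

15.44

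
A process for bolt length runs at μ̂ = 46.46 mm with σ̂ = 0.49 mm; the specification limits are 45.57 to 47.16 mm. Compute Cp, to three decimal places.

Cp = (USL − LSL) / (6σ̂) = (47.16 − 45.57) / (6 × 0.49) = 1.5900 / 2.9400 = 0.5408

0.541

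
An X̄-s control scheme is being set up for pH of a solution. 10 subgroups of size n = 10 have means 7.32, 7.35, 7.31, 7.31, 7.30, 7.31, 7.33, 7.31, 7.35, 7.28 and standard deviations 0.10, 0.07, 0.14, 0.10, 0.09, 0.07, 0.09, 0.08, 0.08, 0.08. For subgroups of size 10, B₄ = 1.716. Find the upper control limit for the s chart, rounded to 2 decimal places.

s̄ = (0.10 + 0.07 + 0.14 + 0.10 + 0.09 + 0.07 + 0.09 + 0.08 + 0.08 + 0.08) / 10 = 0.0900
UCL_s = B₄·s̄ = 1.716 × 0.0900 = 0.1544

0.15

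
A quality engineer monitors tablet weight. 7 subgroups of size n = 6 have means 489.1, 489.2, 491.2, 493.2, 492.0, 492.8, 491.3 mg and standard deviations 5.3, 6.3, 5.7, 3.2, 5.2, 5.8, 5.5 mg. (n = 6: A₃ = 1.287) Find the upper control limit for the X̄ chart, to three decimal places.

X̄̄ = (489.1 + 489.2 + 491.2 + 493.2 + 492.0 + 492.8 + 491.3) / 7 = 491.2571
s̄ = (5.3 + 6.3 + 5.7 + 3.2 + 5.2 + 5.8 + 5.5) / 7 = 5.2857
UCL = X̄̄ + A₃·s̄ = 491.2571 + 1.287 × 5.2857 = 498.0599

498.060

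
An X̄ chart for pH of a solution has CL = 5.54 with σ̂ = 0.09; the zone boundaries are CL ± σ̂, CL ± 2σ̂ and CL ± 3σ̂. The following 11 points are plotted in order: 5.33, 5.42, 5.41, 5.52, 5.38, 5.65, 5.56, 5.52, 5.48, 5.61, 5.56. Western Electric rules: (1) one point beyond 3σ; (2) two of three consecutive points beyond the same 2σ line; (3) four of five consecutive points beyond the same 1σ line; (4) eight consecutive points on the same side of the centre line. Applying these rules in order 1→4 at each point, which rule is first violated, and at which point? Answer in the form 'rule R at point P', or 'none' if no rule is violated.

Zone of each point (C = within 1σ̂, B = 1σ̂–2σ̂, A = 2σ̂–3σ̂, * = beyond 3σ̂; sign = side of CL): 1:-A, 2:-B, 3:-B, 4:-C, 5:-B, 6:+B, 7:+C, 8:-C, 9:-C, 10:+C, 11:+C
Rule 3 (four of five consecutive points beyond the same 1σ limit) is satisfied at point 5.

rule 3 at point 5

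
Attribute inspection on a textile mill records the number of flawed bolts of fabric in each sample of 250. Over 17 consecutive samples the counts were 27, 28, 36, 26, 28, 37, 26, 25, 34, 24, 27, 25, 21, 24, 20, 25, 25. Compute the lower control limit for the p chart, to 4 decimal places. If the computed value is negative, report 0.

0.0489

p̄ = Σdᵢ / (k·n) = 458 / (17 × 250) = 0.10776
LCL = p̄ − 3·√(p̄(1−p̄)/n) = 0.10776 − 3 × 0.01961 = 0.04893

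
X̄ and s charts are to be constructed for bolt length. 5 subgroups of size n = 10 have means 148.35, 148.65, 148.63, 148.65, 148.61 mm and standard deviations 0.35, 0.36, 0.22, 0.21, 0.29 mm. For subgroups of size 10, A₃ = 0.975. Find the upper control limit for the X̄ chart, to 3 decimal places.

148.857

X̄̄ = (148.35 + 148.65 + 148.63 + 148.65 + 148.61) / 5 = 148.5780
s̄ = (0.35 + 0.36 + 0.22 + 0.21 + 0.29) / 5 = 0.2860
UCL = X̄̄ + A₃·s̄ = 148.5780 + 0.975 × 0.2860 = 148.8569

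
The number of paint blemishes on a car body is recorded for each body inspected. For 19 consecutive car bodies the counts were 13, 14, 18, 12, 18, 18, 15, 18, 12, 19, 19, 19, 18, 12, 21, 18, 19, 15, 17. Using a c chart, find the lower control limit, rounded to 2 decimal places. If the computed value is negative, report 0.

c̄ = (13 + 14 + 18 + 12 + 18 + 18 + 15 + 18 + 12 + 19 + 19 + 19 + 18 + 12 + 21 + 18 + 19 + 15 + 17) / 19 = 315 / 19 = 16.5789
LCL = c̄ − 3√c̄ = 16.5789 − 3 × 4.0717 = 4.3638

4.36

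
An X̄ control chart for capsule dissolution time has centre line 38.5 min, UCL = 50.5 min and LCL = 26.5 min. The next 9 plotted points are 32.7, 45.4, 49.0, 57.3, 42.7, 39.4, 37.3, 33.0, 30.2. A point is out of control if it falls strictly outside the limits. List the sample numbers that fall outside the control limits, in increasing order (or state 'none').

4

Compare each point to [26.5, 50.5]: sample 4 = 57.3 > UCL.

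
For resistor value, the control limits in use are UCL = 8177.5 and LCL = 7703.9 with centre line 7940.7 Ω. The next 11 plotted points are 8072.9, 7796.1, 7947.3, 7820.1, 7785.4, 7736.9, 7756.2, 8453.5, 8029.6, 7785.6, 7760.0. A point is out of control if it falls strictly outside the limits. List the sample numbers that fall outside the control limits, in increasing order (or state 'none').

Compare each point to [7703.9, 8177.5]: sample 8 = 8453.5 > UCL.

8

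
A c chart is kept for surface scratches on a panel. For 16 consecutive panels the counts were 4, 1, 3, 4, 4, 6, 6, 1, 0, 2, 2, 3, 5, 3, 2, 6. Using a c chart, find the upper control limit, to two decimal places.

8.66

c̄ = (4 + 1 + 3 + 4 + 4 + 6 + 6 + 1 + 0 + 2 + 2 + 3 + 5 + 3 + 2 + 6) / 16 = 52 / 16 = 3.2500
UCL = c̄ + 3√c̄ = 3.2500 + 3 × √3.2500 = 3.2500 + 3 × 1.8028 = 8.6583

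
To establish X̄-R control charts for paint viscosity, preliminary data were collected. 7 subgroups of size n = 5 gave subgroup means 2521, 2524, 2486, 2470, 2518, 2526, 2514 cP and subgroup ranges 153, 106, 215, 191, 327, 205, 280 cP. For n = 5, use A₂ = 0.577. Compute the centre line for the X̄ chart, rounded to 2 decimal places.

2508.43

X̄̄ = (2521 + 2524 + 2486 + 2470 + 2518 + 2526 + 2514) / 7 = 17559.0000 / 7 = 2508.4286
CL = X̄̄ = 2508.4286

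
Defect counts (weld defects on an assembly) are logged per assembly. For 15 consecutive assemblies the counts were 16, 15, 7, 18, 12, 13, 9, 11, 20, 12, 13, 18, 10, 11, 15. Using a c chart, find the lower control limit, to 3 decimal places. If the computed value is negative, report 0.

c̄ = (16 + 15 + 7 + 18 + 12 + 13 + 9 + 11 + 20 + 12 + 13 + 18 + 10 + 11 + 15) / 15 = 200 / 15 = 13.3333
LCL = c̄ − 3√c̄ = 13.3333 − 3 × 3.6515 = 2.3789

2.379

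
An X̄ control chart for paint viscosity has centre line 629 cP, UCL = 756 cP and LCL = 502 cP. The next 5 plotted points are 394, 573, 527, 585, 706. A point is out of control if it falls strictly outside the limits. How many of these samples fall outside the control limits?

Compare each point to [502, 756]: sample 1 = 394 < LCL.

1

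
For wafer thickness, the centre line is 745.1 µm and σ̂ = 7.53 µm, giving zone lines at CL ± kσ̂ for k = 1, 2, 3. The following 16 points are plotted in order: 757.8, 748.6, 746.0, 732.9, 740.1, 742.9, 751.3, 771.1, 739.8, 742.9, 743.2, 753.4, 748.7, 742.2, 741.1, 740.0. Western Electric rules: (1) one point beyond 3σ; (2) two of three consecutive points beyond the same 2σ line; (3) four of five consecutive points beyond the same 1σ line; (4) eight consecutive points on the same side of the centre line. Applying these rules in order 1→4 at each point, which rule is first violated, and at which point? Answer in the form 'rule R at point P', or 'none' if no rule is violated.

Zone of each point (C = within 1σ̂, B = 1σ̂–2σ̂, A = 2σ̂–3σ̂, * = beyond 3σ̂; sign = side of CL): 1:+B, 2:+C, 3:+C, 4:-B, 5:-C, 6:-C, 7:+C, 8:+*, 9:-C, 10:-C, 11:-C, 12:+B, 13:+C, 14:-C, 15:-C, 16:-C
Rule 1 (one point beyond the 3σ limits) is satisfied at point 8.

rule 1 at point 8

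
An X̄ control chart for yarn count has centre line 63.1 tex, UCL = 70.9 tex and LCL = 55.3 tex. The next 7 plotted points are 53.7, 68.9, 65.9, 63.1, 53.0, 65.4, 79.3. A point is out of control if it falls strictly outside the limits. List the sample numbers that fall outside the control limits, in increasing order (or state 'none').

1, 5, 7

Compare each point to [55.3, 70.9]: sample 1 = 53.7 < LCL; sample 5 = 53.0 < LCL; sample 7 = 79.3 > UCL.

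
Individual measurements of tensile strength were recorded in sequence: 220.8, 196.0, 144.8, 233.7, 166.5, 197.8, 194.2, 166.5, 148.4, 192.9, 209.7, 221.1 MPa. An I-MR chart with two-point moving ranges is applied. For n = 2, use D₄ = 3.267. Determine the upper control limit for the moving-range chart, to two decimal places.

114.49

Moving ranges: 24.8, 51.2, 88.9, 67.2, 31.3, 3.6, 27.7, 18.1, 44.5, 16.8, 11.4; M̄R̄ = 385.5000 / 11 = 35.0455
UCL_MR = D₄·M̄R̄ = 3.267 × 35.0455 = 114.4935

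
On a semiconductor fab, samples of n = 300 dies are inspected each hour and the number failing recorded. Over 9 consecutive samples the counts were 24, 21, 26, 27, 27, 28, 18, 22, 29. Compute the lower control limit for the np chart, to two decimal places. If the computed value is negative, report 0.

p̄ = Σdᵢ / (k·n) = 222 / (9 × 300) = 0.08222
LCL = np̄ − 3·√(np̄(1−p̄)) = 24.6667 − 3 × 4.7580 = 10.3927

10.39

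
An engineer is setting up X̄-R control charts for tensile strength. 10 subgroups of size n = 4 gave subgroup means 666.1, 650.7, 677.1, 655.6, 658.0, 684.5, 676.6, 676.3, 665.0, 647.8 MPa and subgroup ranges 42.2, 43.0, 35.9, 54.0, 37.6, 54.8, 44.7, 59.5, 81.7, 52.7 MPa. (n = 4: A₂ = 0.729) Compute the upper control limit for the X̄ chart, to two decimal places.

X̄̄ = (666.1 + 650.7 + 677.1 + 655.6 + 658.0 + 684.5 + 676.6 + 676.3 + 665.0 + 647.8) / 10 = 6657.7000 / 10 = 665.7700
R̄ = (42.2 + 43.0 + 35.9 + 54.0 + 37.6 + 54.8 + 44.7 + 59.5 + 81.7 + 52.7) / 10 = 506.1000 / 10 = 50.6100
UCL = X̄̄ + A₂·R̄ = 665.7700 + 0.729 × 50.6100 = 702.6647

702.66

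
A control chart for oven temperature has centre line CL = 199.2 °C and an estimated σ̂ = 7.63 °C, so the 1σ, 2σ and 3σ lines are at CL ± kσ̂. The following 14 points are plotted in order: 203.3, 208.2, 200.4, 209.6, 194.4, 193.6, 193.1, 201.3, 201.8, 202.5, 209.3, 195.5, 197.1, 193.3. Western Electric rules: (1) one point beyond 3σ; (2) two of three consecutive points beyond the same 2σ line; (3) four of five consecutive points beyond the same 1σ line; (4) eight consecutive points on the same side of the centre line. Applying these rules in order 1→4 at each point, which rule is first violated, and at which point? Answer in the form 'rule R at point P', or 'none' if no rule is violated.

Zone of each point (C = within 1σ̂, B = 1σ̂–2σ̂, A = 2σ̂–3σ̂, * = beyond 3σ̂; sign = side of CL): 1:+C, 2:+B, 3:+C, 4:+B, 5:-C, 6:-C, 7:-C, 8:+C, 9:+C, 10:+C, 11:+B, 12:-C, 13:-C, 14:-C
No rule fires across all 14 points.

none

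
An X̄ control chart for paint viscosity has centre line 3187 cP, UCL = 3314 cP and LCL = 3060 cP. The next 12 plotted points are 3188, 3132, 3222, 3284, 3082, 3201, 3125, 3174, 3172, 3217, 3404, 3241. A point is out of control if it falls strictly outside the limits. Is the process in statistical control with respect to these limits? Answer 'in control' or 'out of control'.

Compare each point to [3060, 3314]: sample 11 = 3404 > UCL.

out of control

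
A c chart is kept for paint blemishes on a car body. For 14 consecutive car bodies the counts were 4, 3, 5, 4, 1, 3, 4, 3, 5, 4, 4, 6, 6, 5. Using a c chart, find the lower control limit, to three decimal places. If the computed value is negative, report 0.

c̄ = (4 + 3 + 5 + 4 + 1 + 3 + 4 + 3 + 5 + 4 + 4 + 6 + 6 + 5) / 14 = 57 / 14 = 4.0714
LCL = c̄ − 3√c̄ = 4.0714 − 3 × 2.0178 = -1.9819 → 0 (cannot be negative)

0.000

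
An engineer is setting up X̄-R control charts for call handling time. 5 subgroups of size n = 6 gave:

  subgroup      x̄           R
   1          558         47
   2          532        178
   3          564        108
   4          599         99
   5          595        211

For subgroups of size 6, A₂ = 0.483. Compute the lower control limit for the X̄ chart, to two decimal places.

507.49

X̄̄ = (558 + 532 + 564 + 599 + 595) / 5 = 2848.0000 / 5 = 569.6000
R̄ = (47 + 178 + 108 + 99 + 211) / 5 = 643.0000 / 5 = 128.6000
LCL = X̄̄ − A₂·R̄ = 569.6000 − 0.483 × 128.6000 = 507.4862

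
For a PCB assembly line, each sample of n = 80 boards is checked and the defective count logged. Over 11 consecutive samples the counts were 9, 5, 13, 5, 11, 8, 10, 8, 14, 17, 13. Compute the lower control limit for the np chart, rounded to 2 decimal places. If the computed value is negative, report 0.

p̄ = Σdᵢ / (k·n) = 113 / (11 × 80) = 0.12841
LCL = np̄ − 3·√(np̄(1−p̄)) = 10.2727 − 3 × 2.9923 = 1.2959

1.30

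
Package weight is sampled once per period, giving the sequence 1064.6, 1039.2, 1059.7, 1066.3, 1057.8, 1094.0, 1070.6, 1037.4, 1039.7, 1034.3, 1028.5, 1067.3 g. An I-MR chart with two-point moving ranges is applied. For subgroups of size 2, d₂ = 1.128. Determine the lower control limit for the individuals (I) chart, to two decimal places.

X̄ = (1064.6 + 1039.2 + 1059.7 + 1066.3 + 1057.8 + 1094.0 + 1070.6 + 1037.4 + 1039.7 + 1034.3 + 1028.5 + 1067.3) / 12 = 1054.9500
Moving ranges: 25.4, 20.5, 6.6, 8.5, 36.2, 23.4, 33.2, 2.3, 5.4, 5.8, 38.8; M̄R̄ = 206.1000 / 11 = 18.7364
LCL = X̄ − 3·M̄R̄/d₂ = 1054.9500 − 3 × 18.7364 / 1.128 = 1005.1192

1005.12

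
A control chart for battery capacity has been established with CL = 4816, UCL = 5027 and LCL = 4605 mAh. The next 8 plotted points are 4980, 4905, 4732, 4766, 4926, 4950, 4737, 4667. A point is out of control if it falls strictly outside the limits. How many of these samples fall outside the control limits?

0

All 8 points lie within [4605, 5027].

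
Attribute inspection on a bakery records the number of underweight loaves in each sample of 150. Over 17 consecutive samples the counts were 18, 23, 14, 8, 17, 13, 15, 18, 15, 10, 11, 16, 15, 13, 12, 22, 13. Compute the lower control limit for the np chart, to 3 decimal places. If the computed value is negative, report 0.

3.898

p̄ = Σdᵢ / (k·n) = 253 / (17 × 150) = 0.09922
LCL = np̄ − 3·√(np̄(1−p̄)) = 14.8824 − 3 × 3.6614 = 3.8982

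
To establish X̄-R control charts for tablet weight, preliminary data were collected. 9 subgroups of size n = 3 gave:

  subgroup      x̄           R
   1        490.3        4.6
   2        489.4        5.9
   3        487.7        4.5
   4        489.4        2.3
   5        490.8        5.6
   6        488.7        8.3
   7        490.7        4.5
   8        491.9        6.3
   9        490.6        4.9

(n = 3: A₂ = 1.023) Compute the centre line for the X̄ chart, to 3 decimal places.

X̄̄ = (490.3 + 489.4 + 487.7 + 489.4 + 490.8 + 488.7 + 490.7 + 491.9 + 490.6) / 9 = 4409.5000 / 9 = 489.9444
CL = X̄̄ = 489.9444

489.944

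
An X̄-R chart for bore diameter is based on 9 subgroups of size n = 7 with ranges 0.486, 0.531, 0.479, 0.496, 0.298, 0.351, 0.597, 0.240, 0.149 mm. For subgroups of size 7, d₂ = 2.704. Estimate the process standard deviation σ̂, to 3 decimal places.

0.149

R̄ = (0.486 + 0.531 + 0.479 + 0.496 + 0.298 + 0.351 + 0.597 + 0.240 + 0.149) / 9 = 0.4030
σ̂ = R̄ / d₂ = 0.4030 / 2.704 = 0.1490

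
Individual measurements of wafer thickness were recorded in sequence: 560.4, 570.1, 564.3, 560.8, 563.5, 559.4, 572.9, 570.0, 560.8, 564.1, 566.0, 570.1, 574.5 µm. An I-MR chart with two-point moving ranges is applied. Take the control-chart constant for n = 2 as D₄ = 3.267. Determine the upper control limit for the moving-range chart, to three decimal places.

17.723

Moving ranges: 9.7, 5.8, 3.5, 2.7, 4.1, 13.5, 2.9, 9.2, 3.3, 1.9, 4.1, 4.4; M̄R̄ = 65.1000 / 12 = 5.4250
UCL_MR = D₄·M̄R̄ = 3.267 × 5.4250 = 17.7235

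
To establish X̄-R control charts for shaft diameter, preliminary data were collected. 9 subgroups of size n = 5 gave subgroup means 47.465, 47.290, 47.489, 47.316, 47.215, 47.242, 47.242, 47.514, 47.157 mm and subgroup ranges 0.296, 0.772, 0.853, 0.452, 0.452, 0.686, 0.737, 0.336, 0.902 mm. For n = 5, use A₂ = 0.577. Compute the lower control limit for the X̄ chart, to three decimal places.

X̄̄ = (47.465 + 47.290 + 47.489 + 47.316 + 47.215 + 47.242 + 47.242 + 47.514 + 47.157) / 9 = 425.9300 / 9 = 47.3256
R̄ = (0.296 + 0.772 + 0.853 + 0.452 + 0.452 + 0.686 + 0.737 + 0.336 + 0.902) / 9 = 5.4860 / 9 = 0.6096
LCL = X̄̄ − A₂·R̄ = 47.3256 − 0.577 × 0.6096 = 46.9738

46.974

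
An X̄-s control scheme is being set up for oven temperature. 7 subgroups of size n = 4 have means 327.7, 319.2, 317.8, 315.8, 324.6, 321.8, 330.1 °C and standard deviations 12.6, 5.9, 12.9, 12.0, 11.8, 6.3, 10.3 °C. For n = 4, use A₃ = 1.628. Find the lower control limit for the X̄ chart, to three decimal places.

X̄̄ = (327.7 + 319.2 + 317.8 + 315.8 + 324.6 + 321.8 + 330.1) / 7 = 322.4286
s̄ = (12.6 + 5.9 + 12.9 + 12.0 + 11.8 + 6.3 + 10.3) / 7 = 10.2571
LCL = X̄̄ − A₃·s̄ = 322.4286 − 1.628 × 10.2571 = 305.7299

305.730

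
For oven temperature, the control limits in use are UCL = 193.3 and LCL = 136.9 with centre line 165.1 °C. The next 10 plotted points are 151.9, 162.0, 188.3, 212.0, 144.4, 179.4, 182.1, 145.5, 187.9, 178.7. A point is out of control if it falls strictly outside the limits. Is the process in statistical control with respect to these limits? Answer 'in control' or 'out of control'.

Compare each point to [136.9, 193.3]: sample 4 = 212.0 > UCL.

out of control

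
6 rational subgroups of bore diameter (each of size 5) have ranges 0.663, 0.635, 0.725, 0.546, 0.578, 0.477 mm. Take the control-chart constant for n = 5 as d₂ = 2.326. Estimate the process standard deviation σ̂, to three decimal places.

R̄ = (0.663 + 0.635 + 0.725 + 0.546 + 0.578 + 0.477) / 6 = 0.6040
σ̂ = R̄ / d₂ = 0.6040 / 2.326 = 0.2597

0.260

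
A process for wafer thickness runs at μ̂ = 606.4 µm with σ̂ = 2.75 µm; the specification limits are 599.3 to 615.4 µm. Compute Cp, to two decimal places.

Cp = (USL − LSL) / (6σ̂) = (615.4 − 599.3) / (6 × 2.75) = 16.1000 / 16.5000 = 0.9758

0.98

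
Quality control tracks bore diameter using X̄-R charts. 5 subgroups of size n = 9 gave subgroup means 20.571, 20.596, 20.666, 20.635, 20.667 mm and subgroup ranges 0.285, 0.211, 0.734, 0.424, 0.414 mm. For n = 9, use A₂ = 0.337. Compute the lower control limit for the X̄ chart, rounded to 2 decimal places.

X̄̄ = (20.571 + 20.596 + 20.666 + 20.635 + 20.667) / 5 = 103.1350 / 5 = 20.6270
R̄ = (0.285 + 0.211 + 0.734 + 0.424 + 0.414) / 5 = 2.0680 / 5 = 0.4136
LCL = X̄̄ − A₂·R̄ = 20.6270 − 0.337 × 0.4136 = 20.4876

20.49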